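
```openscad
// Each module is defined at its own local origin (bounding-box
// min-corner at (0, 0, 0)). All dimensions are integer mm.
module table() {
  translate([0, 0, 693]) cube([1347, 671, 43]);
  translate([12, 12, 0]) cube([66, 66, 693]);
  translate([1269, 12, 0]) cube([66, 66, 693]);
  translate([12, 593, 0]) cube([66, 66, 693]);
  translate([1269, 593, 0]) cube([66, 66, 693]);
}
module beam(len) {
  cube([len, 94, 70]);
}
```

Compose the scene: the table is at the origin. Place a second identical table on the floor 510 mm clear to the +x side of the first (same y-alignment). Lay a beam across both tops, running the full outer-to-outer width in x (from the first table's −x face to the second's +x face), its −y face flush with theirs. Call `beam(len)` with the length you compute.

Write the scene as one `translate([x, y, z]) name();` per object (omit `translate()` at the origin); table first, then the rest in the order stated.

table();
translate([1857, 0, 0]) table();
translate([0, 0, 736]) beam(3204);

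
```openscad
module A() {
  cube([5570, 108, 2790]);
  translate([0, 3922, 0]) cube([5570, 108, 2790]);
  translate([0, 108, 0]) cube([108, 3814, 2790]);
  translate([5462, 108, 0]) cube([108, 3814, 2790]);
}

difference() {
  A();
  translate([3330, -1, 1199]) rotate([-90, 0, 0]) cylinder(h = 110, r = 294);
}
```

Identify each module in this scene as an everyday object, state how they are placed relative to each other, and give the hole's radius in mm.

A is a house frame. The house frame has a circular hole through its front wall. The hole's radius is 294 mm.

The subtracted cylinder has r = 294 mm.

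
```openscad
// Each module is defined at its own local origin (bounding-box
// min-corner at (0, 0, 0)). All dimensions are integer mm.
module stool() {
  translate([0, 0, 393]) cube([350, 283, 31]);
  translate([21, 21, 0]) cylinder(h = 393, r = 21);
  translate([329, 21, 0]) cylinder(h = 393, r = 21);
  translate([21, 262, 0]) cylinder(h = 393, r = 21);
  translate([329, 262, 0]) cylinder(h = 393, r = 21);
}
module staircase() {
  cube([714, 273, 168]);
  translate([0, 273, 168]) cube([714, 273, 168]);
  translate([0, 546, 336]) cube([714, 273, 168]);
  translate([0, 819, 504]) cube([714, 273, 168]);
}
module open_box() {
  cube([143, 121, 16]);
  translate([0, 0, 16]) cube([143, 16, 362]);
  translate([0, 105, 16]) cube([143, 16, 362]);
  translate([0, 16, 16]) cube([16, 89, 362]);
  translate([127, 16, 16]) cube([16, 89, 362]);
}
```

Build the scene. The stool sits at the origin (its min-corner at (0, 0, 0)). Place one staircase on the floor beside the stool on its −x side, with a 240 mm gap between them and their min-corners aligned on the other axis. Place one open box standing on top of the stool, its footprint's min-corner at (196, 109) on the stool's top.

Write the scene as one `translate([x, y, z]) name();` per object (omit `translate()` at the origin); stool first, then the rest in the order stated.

stool();
translate([-954, 0, 0]) staircase();
translate([196, 109, 424]) open_box();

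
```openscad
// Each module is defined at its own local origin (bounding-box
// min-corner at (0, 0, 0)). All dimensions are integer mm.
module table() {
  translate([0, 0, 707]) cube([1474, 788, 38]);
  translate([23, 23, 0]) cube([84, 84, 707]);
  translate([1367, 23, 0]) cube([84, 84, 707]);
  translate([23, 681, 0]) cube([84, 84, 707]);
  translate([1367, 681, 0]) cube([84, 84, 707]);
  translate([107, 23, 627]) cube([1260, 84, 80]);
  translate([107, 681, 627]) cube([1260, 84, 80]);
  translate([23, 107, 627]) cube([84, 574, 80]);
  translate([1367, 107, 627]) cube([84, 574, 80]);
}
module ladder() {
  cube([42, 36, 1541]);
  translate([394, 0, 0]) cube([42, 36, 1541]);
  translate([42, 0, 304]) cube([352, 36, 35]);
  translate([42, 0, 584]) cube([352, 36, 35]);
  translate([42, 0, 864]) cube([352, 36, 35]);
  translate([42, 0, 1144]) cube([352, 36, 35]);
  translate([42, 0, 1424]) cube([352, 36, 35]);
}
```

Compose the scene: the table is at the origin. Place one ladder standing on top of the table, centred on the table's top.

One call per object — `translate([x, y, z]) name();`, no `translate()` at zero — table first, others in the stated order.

table();
translate([519, 376, 745]) ladder();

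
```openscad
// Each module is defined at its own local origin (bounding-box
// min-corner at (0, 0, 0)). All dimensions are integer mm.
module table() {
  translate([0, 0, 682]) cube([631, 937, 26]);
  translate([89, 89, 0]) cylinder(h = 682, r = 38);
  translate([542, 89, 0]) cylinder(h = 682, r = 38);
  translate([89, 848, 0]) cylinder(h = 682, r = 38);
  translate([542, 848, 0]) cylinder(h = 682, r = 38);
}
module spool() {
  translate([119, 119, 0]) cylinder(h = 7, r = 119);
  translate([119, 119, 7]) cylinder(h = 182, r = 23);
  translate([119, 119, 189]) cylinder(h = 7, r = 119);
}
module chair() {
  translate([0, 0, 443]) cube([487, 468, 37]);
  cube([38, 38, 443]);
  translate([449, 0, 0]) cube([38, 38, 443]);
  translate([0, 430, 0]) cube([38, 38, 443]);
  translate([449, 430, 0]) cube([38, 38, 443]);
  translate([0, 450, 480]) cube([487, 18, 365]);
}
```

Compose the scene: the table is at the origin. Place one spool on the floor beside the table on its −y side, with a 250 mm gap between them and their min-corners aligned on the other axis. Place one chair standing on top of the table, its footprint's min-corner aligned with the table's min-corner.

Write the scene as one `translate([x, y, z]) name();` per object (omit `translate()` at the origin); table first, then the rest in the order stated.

table();
translate([0, -488, 0]) spool();
translate([0, 0, 708]) chair();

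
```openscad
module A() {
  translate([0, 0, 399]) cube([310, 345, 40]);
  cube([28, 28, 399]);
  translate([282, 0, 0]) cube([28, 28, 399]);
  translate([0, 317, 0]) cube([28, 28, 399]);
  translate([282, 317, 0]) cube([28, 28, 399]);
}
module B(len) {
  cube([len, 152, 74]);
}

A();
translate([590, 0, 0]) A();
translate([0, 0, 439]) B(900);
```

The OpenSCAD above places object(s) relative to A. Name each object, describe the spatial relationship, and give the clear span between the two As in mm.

A is a stool. B is a beam. A beam spans the tops of two stools. The clear span between the two stools is 280 mm.

Second stool starts at x = 590; first ends at x = 310; clear span = 590 − 310 = 280 mm.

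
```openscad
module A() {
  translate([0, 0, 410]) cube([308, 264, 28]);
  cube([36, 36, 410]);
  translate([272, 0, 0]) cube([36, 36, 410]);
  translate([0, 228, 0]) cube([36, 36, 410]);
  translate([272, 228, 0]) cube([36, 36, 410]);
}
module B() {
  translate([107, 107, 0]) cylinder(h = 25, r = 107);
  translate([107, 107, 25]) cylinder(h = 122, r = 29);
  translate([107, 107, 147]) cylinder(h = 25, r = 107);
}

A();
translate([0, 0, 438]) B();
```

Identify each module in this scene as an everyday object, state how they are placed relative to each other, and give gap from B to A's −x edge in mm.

A is a stool. B is a spool. The spool is on top of the stool. The gap from the spool to the stool's −x edge is 0 mm.

The spool's min-x is at 0; the stool's min-x is 0; gap = 0 mm.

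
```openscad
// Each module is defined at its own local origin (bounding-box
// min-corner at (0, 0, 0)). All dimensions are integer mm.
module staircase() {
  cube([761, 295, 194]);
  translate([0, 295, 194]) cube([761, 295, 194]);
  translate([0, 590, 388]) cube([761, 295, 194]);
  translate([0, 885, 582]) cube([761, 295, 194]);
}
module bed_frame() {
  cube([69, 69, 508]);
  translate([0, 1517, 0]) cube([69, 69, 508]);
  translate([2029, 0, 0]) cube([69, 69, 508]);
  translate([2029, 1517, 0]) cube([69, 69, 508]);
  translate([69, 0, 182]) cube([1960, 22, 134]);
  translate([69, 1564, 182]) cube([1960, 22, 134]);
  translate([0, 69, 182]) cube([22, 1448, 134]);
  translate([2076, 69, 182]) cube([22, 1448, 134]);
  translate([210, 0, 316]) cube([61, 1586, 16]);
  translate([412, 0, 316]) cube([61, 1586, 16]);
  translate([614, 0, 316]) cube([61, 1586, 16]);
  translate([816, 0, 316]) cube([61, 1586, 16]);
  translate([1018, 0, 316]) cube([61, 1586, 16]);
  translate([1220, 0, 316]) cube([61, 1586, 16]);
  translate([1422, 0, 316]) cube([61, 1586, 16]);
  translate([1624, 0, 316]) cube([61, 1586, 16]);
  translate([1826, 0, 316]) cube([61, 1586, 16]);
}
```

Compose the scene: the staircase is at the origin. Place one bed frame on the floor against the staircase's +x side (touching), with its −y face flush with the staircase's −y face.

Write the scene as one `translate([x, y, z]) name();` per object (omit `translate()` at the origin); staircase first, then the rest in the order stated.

staircase();
translate([761, 0, 0]) bed_frame();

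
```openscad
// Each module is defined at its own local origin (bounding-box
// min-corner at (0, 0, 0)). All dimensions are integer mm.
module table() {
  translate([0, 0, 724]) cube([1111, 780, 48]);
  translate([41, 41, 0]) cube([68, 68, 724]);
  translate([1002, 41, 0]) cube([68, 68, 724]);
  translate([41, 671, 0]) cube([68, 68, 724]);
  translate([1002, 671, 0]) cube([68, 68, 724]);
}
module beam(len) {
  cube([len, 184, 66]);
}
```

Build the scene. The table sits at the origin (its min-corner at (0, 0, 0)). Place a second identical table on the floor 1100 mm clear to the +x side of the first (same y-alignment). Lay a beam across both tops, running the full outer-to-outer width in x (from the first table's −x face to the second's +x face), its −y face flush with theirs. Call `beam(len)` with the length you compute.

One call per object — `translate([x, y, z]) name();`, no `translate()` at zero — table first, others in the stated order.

table();
translate([2211, 0, 0]) table();
translate([0, 0, 772]) beam(3322);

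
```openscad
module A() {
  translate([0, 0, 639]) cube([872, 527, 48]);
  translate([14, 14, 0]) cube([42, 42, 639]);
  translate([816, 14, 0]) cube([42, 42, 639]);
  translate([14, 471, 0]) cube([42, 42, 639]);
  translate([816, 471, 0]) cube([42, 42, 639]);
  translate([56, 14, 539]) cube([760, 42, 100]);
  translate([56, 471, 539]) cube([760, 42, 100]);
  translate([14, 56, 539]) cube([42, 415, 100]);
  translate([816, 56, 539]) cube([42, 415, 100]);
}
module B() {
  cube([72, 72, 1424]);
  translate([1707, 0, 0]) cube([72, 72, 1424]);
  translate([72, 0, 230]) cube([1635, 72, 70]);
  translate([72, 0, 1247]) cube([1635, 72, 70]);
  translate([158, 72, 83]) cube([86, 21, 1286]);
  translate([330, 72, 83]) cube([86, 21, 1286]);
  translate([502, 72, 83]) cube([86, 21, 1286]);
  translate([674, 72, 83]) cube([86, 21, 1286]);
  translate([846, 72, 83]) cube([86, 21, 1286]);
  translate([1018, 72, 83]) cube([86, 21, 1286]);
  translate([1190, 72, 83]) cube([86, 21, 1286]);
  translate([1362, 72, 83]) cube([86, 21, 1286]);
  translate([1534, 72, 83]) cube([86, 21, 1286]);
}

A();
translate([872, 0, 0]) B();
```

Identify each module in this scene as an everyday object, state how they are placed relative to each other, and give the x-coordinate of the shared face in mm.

A is a table. B is a fence section. The fence section is against the table's +x side, with their −y faces flush. The x-coordinate of the shared face is 872 mm.

The table's +x face and the fence section's −x face are both at x = 872 mm.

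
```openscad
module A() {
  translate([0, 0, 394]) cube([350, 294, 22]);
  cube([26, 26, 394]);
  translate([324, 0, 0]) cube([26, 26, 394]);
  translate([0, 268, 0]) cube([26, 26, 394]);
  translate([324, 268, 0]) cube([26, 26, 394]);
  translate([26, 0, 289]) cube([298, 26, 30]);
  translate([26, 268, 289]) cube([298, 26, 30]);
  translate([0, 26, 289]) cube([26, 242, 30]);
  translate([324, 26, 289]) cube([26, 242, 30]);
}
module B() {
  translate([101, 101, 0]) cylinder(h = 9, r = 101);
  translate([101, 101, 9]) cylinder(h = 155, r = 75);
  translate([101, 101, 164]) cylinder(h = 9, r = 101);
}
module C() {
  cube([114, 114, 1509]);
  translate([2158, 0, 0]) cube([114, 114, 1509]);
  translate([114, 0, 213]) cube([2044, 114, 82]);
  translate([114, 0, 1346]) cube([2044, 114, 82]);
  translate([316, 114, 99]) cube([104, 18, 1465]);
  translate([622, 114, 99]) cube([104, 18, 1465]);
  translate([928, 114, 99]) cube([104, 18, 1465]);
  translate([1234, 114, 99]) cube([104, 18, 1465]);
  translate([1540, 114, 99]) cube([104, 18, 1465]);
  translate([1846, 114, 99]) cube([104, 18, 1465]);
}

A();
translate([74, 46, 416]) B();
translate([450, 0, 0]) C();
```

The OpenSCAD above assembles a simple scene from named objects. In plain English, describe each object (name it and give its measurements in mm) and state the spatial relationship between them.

A is a four-legged stool. The seat is a 350×294×22 mm slab whose top surface is at z = 416 mm; four square legs, each 26×26 mm in cross-section, run from the floor (z = 0) to the underside of the seat, each flush with a corner of the seat. Four stretchers, 26 mm wide and 30 mm tall, connect adjacent legs with their undersides at z = 289 mm, each running between the inner faces of the legs it joins and aligned with the legs' outer faces on the other axis.

B is a spool: two coaxial disc flanges of radius 101 mm and thickness 9 mm, joined by a core cylinder of radius 75 mm and height 155 mm. The lower flange rests on z = 0 and the three cylinders share a vertical axis.

C is a fence section. Two 114×114 mm posts, 1509 mm tall, stand on the floor with a clear span of 2044 mm between their inner faces. Two horizontal rails of 114×82 mm section span the gap between the posts with their undersides at z = 213 mm and z = 1346 mm, flush with the posts' −y face. 6 pickets, each 104 mm wide, 18 mm thick and 1465 mm tall, are fixed to the +y face of the rails with their bottoms at z = 99 mm, evenly spaced across the span with equal gaps (rounded down to the nearest mm) at the −x end and between each pair — any rounding remainder accumulates at the +x end.

The spool is on top of the stool, centred. The fence section is on the floor beside the stool on its +x side.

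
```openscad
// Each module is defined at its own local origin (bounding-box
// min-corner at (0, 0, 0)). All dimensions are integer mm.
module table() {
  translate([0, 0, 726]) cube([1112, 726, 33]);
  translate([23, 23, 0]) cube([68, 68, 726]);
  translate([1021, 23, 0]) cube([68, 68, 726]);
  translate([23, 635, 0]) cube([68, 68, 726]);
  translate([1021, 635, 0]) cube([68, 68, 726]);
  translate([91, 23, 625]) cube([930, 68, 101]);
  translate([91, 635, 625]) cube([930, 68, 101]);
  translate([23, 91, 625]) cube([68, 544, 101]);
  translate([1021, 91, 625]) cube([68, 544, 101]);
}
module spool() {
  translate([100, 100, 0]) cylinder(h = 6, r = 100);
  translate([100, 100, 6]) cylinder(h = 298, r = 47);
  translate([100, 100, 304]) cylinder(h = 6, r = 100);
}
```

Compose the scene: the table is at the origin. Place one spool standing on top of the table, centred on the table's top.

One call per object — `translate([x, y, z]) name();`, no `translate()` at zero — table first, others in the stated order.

table();
translate([456, 263, 759]) spool();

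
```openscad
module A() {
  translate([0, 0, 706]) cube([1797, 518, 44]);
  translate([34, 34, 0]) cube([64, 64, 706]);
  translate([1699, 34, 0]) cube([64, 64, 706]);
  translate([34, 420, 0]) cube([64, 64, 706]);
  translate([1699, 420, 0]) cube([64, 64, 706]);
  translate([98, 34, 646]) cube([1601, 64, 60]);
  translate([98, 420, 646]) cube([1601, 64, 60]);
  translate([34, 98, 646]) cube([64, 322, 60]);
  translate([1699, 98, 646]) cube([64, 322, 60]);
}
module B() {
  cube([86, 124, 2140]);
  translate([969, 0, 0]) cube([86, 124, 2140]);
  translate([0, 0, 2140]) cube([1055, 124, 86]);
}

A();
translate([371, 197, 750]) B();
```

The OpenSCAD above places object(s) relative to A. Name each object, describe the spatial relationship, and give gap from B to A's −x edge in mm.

A is a table. B is a door frame. The door frame is on top of the table, centred. The gap from the door frame to the table's −x edge is 371 mm.

The door frame's min-x is at 371; the table's min-x is 0; gap = 371 mm.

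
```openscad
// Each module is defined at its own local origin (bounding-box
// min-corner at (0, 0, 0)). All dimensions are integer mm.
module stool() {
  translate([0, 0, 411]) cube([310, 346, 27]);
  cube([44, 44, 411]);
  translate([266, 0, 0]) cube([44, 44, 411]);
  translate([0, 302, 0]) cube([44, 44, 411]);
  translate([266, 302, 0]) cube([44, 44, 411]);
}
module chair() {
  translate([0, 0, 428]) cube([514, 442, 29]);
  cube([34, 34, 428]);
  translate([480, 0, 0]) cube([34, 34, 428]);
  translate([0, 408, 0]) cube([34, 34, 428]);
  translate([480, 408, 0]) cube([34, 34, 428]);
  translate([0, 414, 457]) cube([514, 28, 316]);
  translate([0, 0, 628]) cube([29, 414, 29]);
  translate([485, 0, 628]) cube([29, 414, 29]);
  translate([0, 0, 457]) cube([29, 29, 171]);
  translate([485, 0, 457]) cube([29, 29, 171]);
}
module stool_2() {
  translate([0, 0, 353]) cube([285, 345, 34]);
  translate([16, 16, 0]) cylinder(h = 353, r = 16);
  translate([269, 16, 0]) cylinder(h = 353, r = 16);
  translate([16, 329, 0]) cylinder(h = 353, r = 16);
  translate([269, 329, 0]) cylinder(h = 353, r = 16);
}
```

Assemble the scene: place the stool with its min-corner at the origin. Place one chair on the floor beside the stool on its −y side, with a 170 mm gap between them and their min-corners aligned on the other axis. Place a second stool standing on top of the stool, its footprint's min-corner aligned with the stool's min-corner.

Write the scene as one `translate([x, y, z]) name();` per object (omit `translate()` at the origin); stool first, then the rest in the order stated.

stool();
translate([0, -612, 0]) chair();
translate([0, 0, 438]) stool_2();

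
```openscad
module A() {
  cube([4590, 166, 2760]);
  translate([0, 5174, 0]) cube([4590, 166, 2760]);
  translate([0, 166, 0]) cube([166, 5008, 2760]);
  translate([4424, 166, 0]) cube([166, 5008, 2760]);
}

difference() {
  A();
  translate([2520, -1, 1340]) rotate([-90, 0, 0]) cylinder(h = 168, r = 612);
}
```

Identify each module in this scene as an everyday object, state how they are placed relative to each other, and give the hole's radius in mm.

The subtracted cylinder has r = 612 mm.

A is a house frame. The house frame has a circular hole through its front wall. The hole's radius is 612 mm.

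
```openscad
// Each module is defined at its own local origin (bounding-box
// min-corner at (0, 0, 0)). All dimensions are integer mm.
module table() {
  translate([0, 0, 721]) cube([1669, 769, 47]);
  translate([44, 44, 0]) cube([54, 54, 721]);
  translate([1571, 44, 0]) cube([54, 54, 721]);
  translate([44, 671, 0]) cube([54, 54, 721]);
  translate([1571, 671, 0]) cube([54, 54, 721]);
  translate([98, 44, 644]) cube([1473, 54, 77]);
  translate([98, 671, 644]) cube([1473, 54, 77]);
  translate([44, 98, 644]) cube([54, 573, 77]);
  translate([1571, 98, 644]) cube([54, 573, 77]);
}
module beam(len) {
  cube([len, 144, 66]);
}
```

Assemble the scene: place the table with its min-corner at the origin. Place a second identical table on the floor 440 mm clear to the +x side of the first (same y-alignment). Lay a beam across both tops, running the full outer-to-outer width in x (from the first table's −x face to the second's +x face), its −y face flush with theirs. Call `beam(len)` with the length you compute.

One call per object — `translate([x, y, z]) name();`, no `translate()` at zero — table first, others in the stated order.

table();
translate([2109, 0, 0]) table();
translate([0, 0, 768]) beam(3778);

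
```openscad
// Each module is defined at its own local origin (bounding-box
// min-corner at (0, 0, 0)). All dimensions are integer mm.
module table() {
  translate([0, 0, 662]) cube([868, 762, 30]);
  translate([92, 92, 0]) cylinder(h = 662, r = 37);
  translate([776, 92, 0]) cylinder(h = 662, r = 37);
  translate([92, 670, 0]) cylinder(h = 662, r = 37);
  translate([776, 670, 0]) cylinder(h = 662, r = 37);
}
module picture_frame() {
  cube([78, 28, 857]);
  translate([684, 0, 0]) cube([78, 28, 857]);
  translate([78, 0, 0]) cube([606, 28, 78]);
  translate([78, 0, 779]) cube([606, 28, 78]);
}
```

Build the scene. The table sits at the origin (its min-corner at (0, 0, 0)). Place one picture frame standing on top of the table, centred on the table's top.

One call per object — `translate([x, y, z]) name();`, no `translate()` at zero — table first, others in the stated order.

table();
translate([53, 367, 692]) picture_frame();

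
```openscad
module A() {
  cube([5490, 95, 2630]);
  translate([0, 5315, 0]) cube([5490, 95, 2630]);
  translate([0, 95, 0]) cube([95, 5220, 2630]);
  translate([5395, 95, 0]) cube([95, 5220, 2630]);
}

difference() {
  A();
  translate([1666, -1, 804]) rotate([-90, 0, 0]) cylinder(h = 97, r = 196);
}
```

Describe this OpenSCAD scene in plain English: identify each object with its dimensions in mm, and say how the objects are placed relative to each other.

A is a box-shaped house frame (walls only): outside footprint 5490×5410 mm, wall height 2630 mm, wall thickness 95 mm. The two y-facing walls run the full x-width; the two x-facing walls fit between the inner faces of the y-facing walls.

The house frame has a circular hole of radius 196 mm through its front wall, centred at (x = 1666, z = 804).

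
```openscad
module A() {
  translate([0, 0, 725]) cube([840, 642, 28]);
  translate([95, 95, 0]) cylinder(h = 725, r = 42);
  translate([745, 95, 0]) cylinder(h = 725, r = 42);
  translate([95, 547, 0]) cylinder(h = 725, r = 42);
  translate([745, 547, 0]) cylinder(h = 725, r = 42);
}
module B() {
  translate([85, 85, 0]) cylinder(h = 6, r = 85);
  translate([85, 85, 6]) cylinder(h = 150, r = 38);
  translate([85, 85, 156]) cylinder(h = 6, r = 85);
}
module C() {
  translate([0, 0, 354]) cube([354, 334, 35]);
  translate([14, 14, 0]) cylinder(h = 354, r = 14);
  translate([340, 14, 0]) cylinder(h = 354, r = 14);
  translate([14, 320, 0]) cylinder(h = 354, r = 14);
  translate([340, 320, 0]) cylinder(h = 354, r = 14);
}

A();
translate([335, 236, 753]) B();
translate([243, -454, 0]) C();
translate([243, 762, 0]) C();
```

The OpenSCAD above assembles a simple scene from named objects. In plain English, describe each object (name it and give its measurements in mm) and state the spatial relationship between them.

A is a rectangular dining table. The top is 840×642×28 mm with its upper surface at z = 753 mm. It stands on four round legs of 84 mm diameter, each leg's bounding box inset 53 mm from the nearest pair of top edges, running from the floor to the underside of the top.

B is a spool: two coaxial disc flanges of radius 85 mm and thickness 6 mm, joined by a core cylinder of radius 38 mm and height 150 mm. The lower flange rests on z = 0 and the three cylinders share a vertical axis.

C is a four-legged stool. The seat is a 354×334×35 mm slab whose top surface is at z = 389 mm; four round legs, each 28 mm in diameter, run from the floor (z = 0) to the underside of the seat, each leg's axis is inset half a diameter from the nearest pair of seat edges (so the leg's bounding box is flush with the corner).

The spool is on top of the table, centred. Two stools sit around the table at the −y, +y sides.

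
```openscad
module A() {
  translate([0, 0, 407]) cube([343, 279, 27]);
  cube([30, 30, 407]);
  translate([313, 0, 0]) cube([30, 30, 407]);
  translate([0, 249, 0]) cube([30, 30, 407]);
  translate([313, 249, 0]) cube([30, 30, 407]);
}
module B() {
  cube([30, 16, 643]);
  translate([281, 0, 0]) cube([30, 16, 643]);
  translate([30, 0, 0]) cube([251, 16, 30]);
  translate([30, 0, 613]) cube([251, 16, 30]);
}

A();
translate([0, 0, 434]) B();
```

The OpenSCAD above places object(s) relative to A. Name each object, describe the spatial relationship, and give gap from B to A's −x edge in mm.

A is a stool. B is a picture frame. The picture frame is on top of the stool. The gap from the picture frame to the stool's −x edge is 0 mm.

The picture frame's min-x is at 0; the stool's min-x is 0; gap = 0 mm.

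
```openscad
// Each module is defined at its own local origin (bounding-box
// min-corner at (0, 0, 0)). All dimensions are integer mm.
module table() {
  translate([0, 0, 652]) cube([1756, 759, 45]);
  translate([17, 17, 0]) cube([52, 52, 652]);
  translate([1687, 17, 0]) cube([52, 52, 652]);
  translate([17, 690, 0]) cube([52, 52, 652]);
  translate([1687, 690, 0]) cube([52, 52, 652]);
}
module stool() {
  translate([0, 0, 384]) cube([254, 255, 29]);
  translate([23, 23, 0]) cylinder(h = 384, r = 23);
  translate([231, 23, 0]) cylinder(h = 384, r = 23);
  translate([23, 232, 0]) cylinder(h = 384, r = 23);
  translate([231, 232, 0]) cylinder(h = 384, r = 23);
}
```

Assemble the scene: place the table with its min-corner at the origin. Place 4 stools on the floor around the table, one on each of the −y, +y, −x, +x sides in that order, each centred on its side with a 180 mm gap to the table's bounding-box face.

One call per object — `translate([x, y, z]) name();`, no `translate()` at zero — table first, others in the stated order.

table();
translate([751, -435, 0]) stool();
translate([751, 939, 0]) stool();
translate([-434, 252, 0]) stool();
translate([1936, 252, 0]) stool();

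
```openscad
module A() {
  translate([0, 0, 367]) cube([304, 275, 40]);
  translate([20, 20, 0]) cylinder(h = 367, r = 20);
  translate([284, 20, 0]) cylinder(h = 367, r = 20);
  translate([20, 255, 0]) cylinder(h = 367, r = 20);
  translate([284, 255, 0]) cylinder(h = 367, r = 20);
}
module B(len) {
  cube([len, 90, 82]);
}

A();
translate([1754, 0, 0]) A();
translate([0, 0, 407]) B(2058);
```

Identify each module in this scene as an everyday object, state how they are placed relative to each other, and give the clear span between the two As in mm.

A is a stool. B is a beam. A beam spans the tops of two stools. The clear span between the two stools is 1450 mm.

Second stool starts at x = 1754; first ends at x = 304; clear span = 1754 − 304 = 1450 mm.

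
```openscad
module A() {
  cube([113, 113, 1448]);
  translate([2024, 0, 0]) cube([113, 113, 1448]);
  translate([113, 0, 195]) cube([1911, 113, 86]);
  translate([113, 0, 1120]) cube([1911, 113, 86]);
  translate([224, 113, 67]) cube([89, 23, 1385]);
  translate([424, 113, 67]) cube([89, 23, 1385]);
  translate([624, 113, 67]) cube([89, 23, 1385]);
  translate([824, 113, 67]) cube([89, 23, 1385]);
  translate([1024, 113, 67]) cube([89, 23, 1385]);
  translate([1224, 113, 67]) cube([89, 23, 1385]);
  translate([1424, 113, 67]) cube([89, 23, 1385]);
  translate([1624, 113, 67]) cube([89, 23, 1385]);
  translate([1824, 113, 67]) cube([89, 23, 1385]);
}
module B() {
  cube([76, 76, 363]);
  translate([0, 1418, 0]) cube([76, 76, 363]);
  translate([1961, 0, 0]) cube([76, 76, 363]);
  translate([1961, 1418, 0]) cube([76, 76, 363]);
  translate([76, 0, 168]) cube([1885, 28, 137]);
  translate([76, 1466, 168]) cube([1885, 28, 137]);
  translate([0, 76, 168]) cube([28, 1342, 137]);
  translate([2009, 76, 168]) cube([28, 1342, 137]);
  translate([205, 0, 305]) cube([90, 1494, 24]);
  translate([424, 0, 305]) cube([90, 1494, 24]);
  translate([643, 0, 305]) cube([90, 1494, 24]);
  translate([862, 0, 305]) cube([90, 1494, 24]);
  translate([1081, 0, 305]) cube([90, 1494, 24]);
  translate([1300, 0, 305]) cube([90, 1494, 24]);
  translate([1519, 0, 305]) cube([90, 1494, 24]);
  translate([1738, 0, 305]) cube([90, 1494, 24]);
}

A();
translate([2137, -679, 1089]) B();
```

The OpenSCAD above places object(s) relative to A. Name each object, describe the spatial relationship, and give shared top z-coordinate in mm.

Both tops at z = 1452 mm.

A is a fence section. B is a bed frame. The bed frame is beside the fence section with their tops flush at z = 1452. The shared top z-coordinate is 1452 mm.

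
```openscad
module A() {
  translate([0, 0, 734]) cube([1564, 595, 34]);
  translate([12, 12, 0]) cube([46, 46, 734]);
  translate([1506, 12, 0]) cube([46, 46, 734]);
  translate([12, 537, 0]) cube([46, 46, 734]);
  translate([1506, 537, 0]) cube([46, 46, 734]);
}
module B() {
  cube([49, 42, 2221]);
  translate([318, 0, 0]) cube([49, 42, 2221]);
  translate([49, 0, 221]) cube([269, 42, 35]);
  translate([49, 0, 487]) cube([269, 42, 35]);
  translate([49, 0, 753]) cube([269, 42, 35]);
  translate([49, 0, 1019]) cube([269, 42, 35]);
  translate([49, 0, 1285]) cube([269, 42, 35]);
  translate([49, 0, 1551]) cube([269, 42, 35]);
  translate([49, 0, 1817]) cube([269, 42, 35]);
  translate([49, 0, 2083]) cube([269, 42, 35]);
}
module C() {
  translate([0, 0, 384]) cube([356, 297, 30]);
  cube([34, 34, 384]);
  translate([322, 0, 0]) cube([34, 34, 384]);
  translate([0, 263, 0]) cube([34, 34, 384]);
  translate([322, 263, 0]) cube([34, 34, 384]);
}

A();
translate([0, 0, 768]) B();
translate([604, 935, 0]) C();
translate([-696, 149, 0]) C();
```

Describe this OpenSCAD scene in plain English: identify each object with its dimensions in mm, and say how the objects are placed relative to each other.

A is a rectangular dining table. The top is 1564×595×34 mm with its upper surface at z = 768 mm. It stands on four 46×46 mm square legs, each inset 12 mm from the nearest pair of top edges, running from the floor to the underside of the top.

B is a straight ladder. Two 49×42 mm vertical rails, 2221 mm tall, stand 367 mm apart (outside-to-outside) with their front faces coplanar on the −y side. 8 rungs, each 42 mm deep and 35 mm tall, span between the inner faces of the rails, front faces flush with the rails. The lowest rung's underside is at z = 221 mm and rungs are spaced 266 mm apart (underside to underside).

C is a simple wooden stool: a rectangular seat 356 mm (x) by 297 mm (y), 30 mm thick, top face at z = 414 mm, on four square legs, each 34×34 mm in cross-section. The legs rest on z = 0, each flush with a corner of the seat.

The ladder is on top of the table. Two stools sit around the table at the +y, −x sides.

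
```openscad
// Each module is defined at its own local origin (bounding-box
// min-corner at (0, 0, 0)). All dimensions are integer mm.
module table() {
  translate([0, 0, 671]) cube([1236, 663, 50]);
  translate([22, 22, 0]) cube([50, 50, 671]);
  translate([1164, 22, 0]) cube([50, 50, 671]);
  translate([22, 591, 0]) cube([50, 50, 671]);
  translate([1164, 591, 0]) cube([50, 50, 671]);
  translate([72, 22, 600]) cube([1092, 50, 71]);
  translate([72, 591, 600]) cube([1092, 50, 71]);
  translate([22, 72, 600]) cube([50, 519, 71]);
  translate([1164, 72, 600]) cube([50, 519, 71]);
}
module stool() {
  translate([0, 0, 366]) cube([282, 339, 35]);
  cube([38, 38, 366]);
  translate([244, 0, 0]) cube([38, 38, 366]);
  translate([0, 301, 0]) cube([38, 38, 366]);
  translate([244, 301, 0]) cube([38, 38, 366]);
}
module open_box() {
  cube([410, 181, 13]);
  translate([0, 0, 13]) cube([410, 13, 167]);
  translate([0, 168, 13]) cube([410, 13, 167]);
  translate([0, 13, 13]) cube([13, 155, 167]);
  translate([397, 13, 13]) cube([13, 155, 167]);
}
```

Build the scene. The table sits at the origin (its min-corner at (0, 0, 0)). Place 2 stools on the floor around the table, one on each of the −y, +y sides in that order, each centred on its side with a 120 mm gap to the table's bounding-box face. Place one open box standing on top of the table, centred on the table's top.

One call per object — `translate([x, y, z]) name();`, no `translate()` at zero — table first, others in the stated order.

table();
translate([477, -459, 0]) stool();
translate([477, 783, 0]) stool();
translate([413, 241, 721]) open_box();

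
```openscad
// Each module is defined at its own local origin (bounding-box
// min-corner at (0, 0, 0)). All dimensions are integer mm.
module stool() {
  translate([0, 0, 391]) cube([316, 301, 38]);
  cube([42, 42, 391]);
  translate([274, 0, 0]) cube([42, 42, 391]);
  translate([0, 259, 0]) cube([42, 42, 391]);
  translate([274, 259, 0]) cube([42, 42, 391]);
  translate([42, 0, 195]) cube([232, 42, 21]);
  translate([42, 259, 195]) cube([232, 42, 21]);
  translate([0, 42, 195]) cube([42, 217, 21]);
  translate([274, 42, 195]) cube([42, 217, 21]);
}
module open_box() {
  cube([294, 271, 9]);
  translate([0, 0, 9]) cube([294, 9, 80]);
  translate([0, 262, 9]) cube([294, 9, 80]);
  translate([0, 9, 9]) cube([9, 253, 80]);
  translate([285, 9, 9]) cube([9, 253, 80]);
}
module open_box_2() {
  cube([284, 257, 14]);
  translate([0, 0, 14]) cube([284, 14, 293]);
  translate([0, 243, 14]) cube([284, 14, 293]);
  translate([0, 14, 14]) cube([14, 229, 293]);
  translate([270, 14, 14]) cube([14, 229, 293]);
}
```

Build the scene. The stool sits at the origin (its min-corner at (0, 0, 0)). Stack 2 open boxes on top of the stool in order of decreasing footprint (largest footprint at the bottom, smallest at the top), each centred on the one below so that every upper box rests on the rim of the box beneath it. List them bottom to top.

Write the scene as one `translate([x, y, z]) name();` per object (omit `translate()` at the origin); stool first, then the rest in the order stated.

stool();
translate([11, 15, 429]) open_box();
translate([16, 22, 518]) open_box_2();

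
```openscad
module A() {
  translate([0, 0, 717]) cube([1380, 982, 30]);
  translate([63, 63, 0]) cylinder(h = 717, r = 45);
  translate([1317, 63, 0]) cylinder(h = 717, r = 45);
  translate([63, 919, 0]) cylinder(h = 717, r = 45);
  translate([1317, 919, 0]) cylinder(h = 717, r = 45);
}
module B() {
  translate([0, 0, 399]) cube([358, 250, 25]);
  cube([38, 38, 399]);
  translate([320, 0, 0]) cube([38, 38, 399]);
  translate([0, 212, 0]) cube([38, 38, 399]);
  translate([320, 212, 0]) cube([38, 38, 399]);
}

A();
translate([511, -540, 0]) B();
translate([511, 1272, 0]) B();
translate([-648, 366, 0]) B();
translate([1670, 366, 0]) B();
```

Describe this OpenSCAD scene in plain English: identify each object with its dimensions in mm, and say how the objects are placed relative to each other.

A is a table with a 1380×982 mm rectangular top, 30 mm thick, top surface at z = 747 mm, supported by four round legs of 90 mm diameter, each leg's bounding box inset 18 mm from the nearest pair of top edges, running from the floor.

B is a simple wooden stool: a rectangular seat 358 mm (x) by 250 mm (y), 25 mm thick, top face at z = 424 mm, on four square legs, each 38×38 mm in cross-section. The legs rest on z = 0, each flush with a corner of the seat.

Four stools sit around the table at the −y, +y, −x, +x sides.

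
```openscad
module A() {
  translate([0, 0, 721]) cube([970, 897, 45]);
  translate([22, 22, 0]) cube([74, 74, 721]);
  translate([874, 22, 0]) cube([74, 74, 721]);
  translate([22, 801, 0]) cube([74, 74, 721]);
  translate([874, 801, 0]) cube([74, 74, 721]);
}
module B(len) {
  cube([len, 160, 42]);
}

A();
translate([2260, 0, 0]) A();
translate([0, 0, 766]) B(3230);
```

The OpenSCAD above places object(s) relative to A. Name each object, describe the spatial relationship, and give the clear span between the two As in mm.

A is a table. B is a beam. A beam spans the tops of two tables. The clear span between the two tables is 1290 mm.

Second table starts at x = 2260; first ends at x = 970; clear span = 2260 − 970 = 1290 mm.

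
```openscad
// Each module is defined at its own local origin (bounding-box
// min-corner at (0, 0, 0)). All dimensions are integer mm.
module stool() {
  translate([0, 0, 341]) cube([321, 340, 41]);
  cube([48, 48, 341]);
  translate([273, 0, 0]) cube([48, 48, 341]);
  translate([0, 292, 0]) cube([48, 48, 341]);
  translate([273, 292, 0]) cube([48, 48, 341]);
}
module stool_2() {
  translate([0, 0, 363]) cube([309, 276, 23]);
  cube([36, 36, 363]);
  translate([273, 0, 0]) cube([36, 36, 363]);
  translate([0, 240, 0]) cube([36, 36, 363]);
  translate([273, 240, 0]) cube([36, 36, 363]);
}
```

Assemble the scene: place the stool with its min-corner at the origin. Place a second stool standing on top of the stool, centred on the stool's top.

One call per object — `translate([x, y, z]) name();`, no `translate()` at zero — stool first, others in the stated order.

stool();
translate([6, 32, 382]) stool_2();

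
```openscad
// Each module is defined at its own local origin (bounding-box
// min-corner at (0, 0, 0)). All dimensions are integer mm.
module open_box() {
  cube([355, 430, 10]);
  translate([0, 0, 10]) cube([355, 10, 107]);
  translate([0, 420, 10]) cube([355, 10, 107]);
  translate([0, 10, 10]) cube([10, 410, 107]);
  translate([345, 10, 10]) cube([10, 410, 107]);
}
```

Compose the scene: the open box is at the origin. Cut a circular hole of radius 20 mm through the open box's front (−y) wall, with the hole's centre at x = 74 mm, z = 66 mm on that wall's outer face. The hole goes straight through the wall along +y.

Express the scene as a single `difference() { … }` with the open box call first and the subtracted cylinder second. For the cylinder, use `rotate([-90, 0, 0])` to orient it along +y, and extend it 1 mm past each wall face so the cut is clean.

difference() {
  open_box();
  translate([74, -1, 66]) rotate([-90, 0, 0]) cylinder(h = 12, r = 20);
}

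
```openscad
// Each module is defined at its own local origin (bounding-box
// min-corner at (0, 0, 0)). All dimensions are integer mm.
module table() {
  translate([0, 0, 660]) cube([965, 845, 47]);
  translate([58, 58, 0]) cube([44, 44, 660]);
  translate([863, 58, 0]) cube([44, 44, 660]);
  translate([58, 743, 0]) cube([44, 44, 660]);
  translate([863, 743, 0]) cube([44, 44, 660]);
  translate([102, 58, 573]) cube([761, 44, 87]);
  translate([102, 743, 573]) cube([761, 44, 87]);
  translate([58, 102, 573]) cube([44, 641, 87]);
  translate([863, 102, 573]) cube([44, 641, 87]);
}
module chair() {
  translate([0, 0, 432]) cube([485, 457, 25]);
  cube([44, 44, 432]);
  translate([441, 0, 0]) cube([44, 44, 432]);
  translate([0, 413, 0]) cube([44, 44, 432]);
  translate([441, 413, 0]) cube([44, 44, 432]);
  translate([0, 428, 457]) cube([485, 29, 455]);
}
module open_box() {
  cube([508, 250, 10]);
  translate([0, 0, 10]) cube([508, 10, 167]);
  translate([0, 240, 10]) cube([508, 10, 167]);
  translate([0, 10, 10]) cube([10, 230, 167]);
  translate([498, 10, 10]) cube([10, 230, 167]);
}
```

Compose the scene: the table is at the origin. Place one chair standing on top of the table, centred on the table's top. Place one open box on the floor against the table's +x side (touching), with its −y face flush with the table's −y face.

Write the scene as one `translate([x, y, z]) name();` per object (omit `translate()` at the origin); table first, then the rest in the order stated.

table();
translate([240, 194, 707]) chair();
translate([965, 0, 0]) open_box();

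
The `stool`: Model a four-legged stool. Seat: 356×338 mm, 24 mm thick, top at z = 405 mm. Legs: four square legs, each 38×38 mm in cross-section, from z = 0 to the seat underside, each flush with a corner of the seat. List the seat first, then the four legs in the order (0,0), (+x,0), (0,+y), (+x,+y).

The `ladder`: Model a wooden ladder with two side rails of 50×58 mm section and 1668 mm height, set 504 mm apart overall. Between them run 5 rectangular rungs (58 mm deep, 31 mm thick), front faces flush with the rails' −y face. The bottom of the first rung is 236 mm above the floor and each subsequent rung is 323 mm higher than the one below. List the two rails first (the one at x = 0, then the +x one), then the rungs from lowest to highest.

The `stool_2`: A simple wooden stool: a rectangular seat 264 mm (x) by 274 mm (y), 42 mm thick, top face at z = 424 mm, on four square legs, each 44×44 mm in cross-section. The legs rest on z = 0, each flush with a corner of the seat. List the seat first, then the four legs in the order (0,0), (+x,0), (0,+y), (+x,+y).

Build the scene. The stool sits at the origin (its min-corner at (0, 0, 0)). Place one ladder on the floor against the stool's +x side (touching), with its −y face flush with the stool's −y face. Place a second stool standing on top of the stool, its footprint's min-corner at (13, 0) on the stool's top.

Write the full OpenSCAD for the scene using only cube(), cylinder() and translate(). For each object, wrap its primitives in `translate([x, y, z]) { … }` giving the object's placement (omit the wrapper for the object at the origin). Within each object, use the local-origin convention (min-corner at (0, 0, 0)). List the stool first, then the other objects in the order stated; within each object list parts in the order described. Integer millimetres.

translate([0, 0, 381]) cube([356, 338, 24]);
cube([38, 38, 381]);
translate([318, 0, 0]) cube([38, 38, 381]);
translate([0, 300, 0]) cube([38, 38, 381]);
translate([318, 300, 0]) cube([38, 38, 381]);
translate([356, 0, 0]) {
  cube([50, 58, 1668]);
  translate([454, 0, 0]) cube([50, 58, 1668]);
  translate([50, 0, 236]) cube([404, 58, 31]);
  translate([50, 0, 559]) cube([404, 58, 31]);
  translate([50, 0, 882]) cube([404, 58, 31]);
  translate([50, 0, 1205]) cube([404, 58, 31]);
  translate([50, 0, 1528]) cube([404, 58, 31]);
}
translate([13, 0, 405]) {
  translate([0, 0, 382]) cube([264, 274, 42]);
  cube([44, 44, 382]);
  translate([220, 0, 0]) cube([44, 44, 382]);
  translate([0, 230, 0]) cube([44, 44, 382]);
  translate([220, 230, 0]) cube([44, 44, 382]);
}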